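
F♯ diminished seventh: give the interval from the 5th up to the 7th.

F♯dim7 (F♯ diminished seventh): F♯–A–C–E♭.
The 5th is C and the 7th is E♭.
From C to E♭: 3 semitones over a third = minor.

minor third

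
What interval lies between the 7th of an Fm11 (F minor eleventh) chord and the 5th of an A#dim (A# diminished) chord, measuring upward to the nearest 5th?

augmented unison

The 7th of Fm11 (F minor eleventh) is Eb; the 5th of A#dim (A# diminished) is E.
1 letter names make it a unison; at 1 semitone (a half step wider than perfect) the quality is augmented.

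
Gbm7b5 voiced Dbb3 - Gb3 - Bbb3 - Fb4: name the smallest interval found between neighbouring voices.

minor third

Adjacent intervals: Dbb3→Gb3 = augmented fourth; Gb3→Bbb3 = minor third; Bbb3→Fb4 = perfect fifth.
The smallest is Gb3 to Bbb3, a minor third (3 semitones).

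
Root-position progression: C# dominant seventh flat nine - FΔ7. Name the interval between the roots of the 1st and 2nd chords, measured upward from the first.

d4

The roots are C# and F.
4 letter names make it a fourth; at 4 semitones (a half step narrower than perfect) the quality is diminished.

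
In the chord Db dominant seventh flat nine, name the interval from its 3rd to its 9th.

Db7b9 is spelled Db, F, Ab, Cb, Ebb.
The 3rd is F and the 9th is Ebb.
F up to Ebb is 9 semitones, a whole step narrower than a major seventh, so the interval is diminished.

diminished seventh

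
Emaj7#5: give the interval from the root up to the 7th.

major seventh

Spelling the chord: E-G♯-B♯-D♯.
The root is E and the 7th is D♯.
From E to D♯ is 11 semitones, exactly the major seventh.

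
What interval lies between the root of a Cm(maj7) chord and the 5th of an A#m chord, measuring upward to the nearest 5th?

The root of Cm(maj7) is C; the 5th of A#m is E#.
C up to E# is 5 semitones, a half step wider than a major third, so the interval is augmented.

augmented 3rd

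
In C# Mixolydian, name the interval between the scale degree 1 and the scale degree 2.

The scale runs C# D# E# F# G# A# B.
That puts C# below D#.
Counting 2 letters and 2 half steps from C# gives a major second.

major 2nd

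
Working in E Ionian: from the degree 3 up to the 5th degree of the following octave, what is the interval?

minor 10th

E major: E F♯ G♯ A B C♯ D♯.
That puts G♯ below B.
10 letter names make it a tenth; at 15 semitones (a half step narrower than major) the quality is minor.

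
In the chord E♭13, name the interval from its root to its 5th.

perfect fifth

E♭13 is spelled E♭ G B♭ D♭ F C.
That puts E♭ below B♭.
E♭ up to B♭ spans 5 letter names and 7 semitones — a perfect fifth.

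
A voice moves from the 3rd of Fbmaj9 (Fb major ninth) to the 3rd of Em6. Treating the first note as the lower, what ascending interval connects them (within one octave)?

major seventh

The 3rd of Fbmaj9 (Fb major ninth) is Ab; the 3rd of Em6 is G.
From Ab to G is 11 semitones, exactly the major seventh.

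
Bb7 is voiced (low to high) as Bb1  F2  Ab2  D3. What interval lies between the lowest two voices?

Those voices are Bb1 and F2.
Counting 5 letters and 7 half steps from Bb gives a perfect fifth.

perfect 5th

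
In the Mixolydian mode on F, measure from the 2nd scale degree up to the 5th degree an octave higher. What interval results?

F mixolydian: F G A Bb C D Eb.
The 2nd scale degree is G and the 5th degree (up an octave) is C.
G up to C spans 11 letter names and 17 semitones — a perfect eleventh.

perfect 11th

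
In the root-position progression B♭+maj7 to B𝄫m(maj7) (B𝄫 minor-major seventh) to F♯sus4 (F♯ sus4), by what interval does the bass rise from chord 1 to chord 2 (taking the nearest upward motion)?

The roots are B♭ and B𝄫.
From B♭ to B𝄫: 11 semitones over an octave = diminished.

d8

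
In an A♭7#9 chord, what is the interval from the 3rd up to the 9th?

major 7th

Spelling the chord: A♭–C–E♭–G♭–B.
So we need the interval from C up to B.
From C to B is 11 semitones, exactly the major seventh.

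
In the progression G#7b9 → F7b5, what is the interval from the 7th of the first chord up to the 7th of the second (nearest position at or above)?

G#7b9 has F# as its 7th, and F7b5 has Eb as its 7th.
7 letter names make it a seventh; at 9 semitones (a whole step narrower than major) the quality is diminished.

d7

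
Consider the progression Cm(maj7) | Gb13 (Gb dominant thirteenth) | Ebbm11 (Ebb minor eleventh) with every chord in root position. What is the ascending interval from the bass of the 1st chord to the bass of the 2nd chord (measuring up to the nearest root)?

diminished fifth

The roots are C and Gb.
5 letter names make it a fifth; at 6 semitones (a half step narrower than perfect) the quality is diminished.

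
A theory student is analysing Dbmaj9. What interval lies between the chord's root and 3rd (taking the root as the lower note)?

major third

Dbmaj9 (Db major ninth) is spelled Db F Ab C Eb.
The root is Db and the 3rd is F.
Db up to F spans 3 letter names and 4 semitones — a major third.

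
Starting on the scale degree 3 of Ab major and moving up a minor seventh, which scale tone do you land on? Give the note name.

The scale is Ab Bb C Db Eb F G.
The scale degree 3 is C; a minor seventh above that is Bb — scale degree 2.

Bb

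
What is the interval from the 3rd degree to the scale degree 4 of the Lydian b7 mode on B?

major second

B lydian dominant: B C# D# E# F# G# A.
3rd degree = D#; 4th degree = E#.
D# up to E# spans 2 letter names and 2 semitones — a major second.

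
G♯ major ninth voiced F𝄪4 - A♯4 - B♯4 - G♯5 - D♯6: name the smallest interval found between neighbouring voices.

Adjacent intervals: F𝄪4→A♯4 = minor third; A♯4→B♯4 = major second; B♯4→G♯5 = minor sixth; G♯5→D♯6 = perfect fifth.
The smallest is A♯4 to B♯4, a major second (2 semitones).

major second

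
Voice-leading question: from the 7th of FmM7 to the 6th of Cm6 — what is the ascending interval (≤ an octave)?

perfect fourth

The 7th of FmM7 is E; the 6th of Cm6 is A.
From E to A is 5 semitones, exactly the perfect fourth.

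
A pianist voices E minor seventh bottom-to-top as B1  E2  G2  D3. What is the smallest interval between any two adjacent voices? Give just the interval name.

Adjacent intervals: B1→E2 = perfect fourth; E2→G2 = minor third; G2→D3 = perfect fifth.
The smallest is E2 to G2, a minor third (3 semitones).

m3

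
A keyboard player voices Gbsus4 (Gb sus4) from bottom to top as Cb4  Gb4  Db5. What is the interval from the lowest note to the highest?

major ninth

The outer voices are Cb4 and Db5.
Counting 9 letters and 14 half steps from Cb gives a major ninth.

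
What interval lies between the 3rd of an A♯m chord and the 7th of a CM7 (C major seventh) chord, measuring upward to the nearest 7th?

The 3rd of A♯m is C♯; the 7th of CM7 (C major seventh) is B.
C♯ up to B is 10 semitones, a half step narrower than a major seventh, so the interval is minor.

m7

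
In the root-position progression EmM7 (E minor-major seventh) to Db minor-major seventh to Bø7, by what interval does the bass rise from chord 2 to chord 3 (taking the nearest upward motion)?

augmented 6th

The roots are Db and B.
Db up to B is 10 semitones, a half step wider than a major sixth, so the interval is augmented.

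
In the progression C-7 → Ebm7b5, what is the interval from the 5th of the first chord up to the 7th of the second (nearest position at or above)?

diminished fifth

The 5th of C-7 is G; the 7th of Ebm7b5 is Db.
5 letter names make it a fifth; at 6 semitones (a half step narrower than perfect) the quality is diminished.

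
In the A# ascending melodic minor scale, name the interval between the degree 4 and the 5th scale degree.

major second

Spelling the A# ascending melodic minor scale: A# B# C# D# E# F## G##.
That puts D# below E#.
D# up to E# spans 2 letter names and 2 semitones — a major second.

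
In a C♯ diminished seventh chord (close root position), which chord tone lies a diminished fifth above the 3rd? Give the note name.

Bb

C♯°7 (C♯ diminished seventh): C♯–E–G–B♭.
The 3rd is E. A diminished fifth above E is B♭.
B♭ is the chord's 7th.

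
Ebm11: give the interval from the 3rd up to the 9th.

The chord tones of Ebm11 are Eb Gb Bb Db F Ab.
3rd = Gb; 9th = F.
From Gb to F is 11 semitones, exactly the major seventh.

major seventh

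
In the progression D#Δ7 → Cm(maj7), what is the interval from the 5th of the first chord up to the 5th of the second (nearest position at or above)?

The 5th of D#Δ7 is A#; the 5th of Cm(maj7) is G.
A# up to G is 9 semitones, a whole step narrower than a major seventh, so the interval is diminished.

diminished seventh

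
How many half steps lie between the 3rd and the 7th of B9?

The chord tones of B9 are B D# F# A C#.
D# to A is a diminished fifth: 6 semitones.

6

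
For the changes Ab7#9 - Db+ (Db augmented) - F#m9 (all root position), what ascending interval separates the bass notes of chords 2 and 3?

augmented third

The roots are Db and F#.
3 letter names make it a third; at 5 semitones (a half step wider than major) the quality is augmented.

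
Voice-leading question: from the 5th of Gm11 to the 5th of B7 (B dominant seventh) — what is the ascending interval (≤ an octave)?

major 3rd

The 5th of Gm11 is D; the 5th of B7 (B dominant seventh) is F#.
Counting 3 letters and 4 half steps from D gives a major third.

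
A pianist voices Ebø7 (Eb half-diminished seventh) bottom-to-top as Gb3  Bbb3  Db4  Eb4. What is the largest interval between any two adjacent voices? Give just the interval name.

Adjacent intervals: Gb3→Bbb3 = minor third; Bbb3→Db4 = major third; Db4→Eb4 = major second.
The largest is Bbb3 to Db4, a major third (4 semitones).

major 3rd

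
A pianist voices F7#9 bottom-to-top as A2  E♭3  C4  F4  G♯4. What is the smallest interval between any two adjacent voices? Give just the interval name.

augmented second

Adjacent intervals: A2→E♭3 = diminished fifth; E♭3→C4 = major sixth; C4→F4 = perfect fourth; F4→G♯4 = augmented second.
The smallest is F4 to G♯4, an augmented second (3 semitones).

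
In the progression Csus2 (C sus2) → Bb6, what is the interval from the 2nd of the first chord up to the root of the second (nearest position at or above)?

minor sixth

The 2nd of Csus2 (C sus2) is D; the root of Bb6 is Bb.
6 letter names make it a sixth; at 8 semitones (a half step narrower than major) the quality is minor.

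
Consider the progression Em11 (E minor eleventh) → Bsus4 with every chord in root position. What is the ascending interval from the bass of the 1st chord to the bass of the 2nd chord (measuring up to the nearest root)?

perfect fifth

The roots are E and B.
Counting 5 letters and 7 half steps from E gives a perfect fifth.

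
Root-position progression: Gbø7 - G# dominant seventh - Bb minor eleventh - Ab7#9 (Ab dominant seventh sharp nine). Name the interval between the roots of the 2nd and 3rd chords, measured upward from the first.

diminished third

The roots are G# and Bb.
G# up to Bb is 2 semitones, a whole step narrower than a major third, so the interval is diminished.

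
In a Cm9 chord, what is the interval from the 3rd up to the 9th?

major seventh

Cmin9: C Eb G Bb D.
So we need the interval from Eb up to D.
Counting 7 letters and 11 half steps from Eb gives a major seventh.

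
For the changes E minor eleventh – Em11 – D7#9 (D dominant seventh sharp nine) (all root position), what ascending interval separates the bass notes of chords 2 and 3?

The roots are E and D.
From E to D: 10 semitones over a seventh = minor.

minor seventh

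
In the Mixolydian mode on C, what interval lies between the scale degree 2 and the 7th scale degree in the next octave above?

m13

C mixolydian: C D E F G A Bb.
So we need the interval from D up to Bb.
D up to Bb is 20 semitones, a half step narrower than a major thirteenth, so the interval is minor.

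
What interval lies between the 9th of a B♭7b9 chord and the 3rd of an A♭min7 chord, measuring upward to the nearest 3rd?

perfect unison

The 9th of B♭7b9 is C♭; the 3rd of A♭min7 is C♭.
From C♭ to C♭ is 0 semitones, exactly the perfect unison.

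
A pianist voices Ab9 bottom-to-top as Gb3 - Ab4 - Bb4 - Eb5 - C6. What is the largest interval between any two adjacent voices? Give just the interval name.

Adjacent intervals: Gb3→Ab4 = major ninth; Ab4→Bb4 = major second; Bb4→Eb5 = perfect fourth; Eb5→C6 = major sixth.
The largest is Gb3 to Ab4, a major ninth (14 semitones).

major 9th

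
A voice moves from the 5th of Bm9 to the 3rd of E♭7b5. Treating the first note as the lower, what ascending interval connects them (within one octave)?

The 5th of Bm9 is F♯; the 3rd of E♭7b5 is G.
2 letter names make it a second; at 1 semitone (a half step narrower than major) the quality is minor.

minor 2nd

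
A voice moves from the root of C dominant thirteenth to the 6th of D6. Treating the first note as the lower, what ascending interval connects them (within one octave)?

major seventh

The root of C dominant thirteenth is C; the 6th of D6 is B.
Counting 7 letters and 11 half steps from C gives a major seventh.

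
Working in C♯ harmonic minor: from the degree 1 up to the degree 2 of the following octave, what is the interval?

Spelling C♯ harmonic minor: C♯ D♯ E F♯ G♯ A B♯.
The degree 1 is C♯ and the 2nd degree (up an octave) is D♯.
Counting 9 letters and 14 half steps from C♯ gives a major ninth.

major 9th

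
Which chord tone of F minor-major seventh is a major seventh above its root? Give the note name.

E

Fm(maj7) is spelled F, A♭, C, E.
The root is F. A major seventh above F is E.
E is the chord's 7th.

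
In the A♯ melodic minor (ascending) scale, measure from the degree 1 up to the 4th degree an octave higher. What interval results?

perfect eleventh

The scale runs A♯ B♯ C♯ D♯ E♯ F𝄪 G𝄪.
That puts A♯ below D♯.
From A♯ to D♯ is 17 semitones, exactly the perfect eleventh.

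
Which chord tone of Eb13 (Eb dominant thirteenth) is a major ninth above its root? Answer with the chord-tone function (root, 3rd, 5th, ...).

Spelling the chord: Eb-G-Bb-Db-F-C.
The root is Eb. A major ninth above Eb is F.
F is the chord's 9th.

9th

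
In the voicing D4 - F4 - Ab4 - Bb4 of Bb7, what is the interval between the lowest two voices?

Those voices are D4 and F4.
3 letter names make it a third; at 3 semitones (a half step narrower than major) the quality is minor.

minor third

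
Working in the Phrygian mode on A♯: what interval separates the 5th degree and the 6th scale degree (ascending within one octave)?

Spelling the Phrygian mode on A♯: A♯ B C♯ D♯ E♯ F♯ G♯.
5th degree = E♯; 6th scale degree = F♯.
From E♯ to F♯: 1 semitone over a second = minor.

minor second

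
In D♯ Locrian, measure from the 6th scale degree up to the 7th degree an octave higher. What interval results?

The scale runs D♯ E F♯ G♯ A B C♯.
That puts B below C♯.
Counting 9 letters and 14 half steps from B gives a major ninth.

M9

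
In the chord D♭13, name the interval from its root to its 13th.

M13

The chord tones of D♭13 are D♭-F-A♭-C♭-E♭-B♭.
That puts D♭ below B♭.
From D♭ to B♭ is 21 semitones, exactly the major thirteenth.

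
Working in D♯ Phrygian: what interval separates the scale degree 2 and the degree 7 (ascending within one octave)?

major sixth

D♯ phrygian: D♯ E F♯ G♯ A♯ B C♯.
That puts E below C♯.
From E to C♯ is 9 semitones, exactly the major sixth.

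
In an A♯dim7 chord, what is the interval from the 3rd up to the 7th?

diminished fifth

A♯°7 (A♯ diminished seventh): A♯ C♯ E G.
That puts C♯ below G.
5 letter names make it a fifth; at 6 semitones (a half step narrower than perfect) the quality is diminished.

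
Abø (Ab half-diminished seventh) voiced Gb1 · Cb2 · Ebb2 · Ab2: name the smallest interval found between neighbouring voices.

Adjacent intervals: Gb1→Cb2 = perfect fourth; Cb2→Ebb2 = minor third; Ebb2→Ab2 = augmented fourth.
The smallest is Cb2 to Ebb2, a minor third (3 semitones).

minor 3rd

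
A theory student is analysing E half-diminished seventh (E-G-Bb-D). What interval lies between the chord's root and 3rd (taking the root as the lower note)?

Root = E; 3rd = G.
From E to G: 3 semitones over a third = minor.

minor third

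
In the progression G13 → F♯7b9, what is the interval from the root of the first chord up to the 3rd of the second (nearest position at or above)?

G13 has G as its root, and F♯7b9 has A♯ as its 3rd.
2 letter names make it a second; at 3 semitones (a half step wider than major) the quality is augmented.

augmented 2nd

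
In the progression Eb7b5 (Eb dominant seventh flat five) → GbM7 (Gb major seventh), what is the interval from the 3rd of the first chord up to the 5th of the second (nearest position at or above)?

The 3rd of Eb7b5 (Eb dominant seventh flat five) is G; the 5th of GbM7 (Gb major seventh) is Db.
5 letter names make it a fifth; at 6 semitones (a half step narrower than perfect) the quality is diminished.

d5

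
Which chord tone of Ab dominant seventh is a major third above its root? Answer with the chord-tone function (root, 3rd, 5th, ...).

3rd

Spelling the chord: Ab C Eb Gb.
The root is Ab. A major third above Ab is C.
C is the chord's 3rd.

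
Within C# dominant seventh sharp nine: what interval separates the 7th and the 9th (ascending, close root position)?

augmented third

The chord tones of C#7#9 (C# dominant seventh sharp nine) are C#, E#, G#, B, D##.
The 7th is B and the 9th is D##.
From B to D##: 5 semitones over a third = augmented.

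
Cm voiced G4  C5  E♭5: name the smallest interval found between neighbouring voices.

minor third

Adjacent intervals: G4→C5 = perfect fourth; C5→E♭5 = minor third.
The smallest is C5 to E♭5, a minor third (3 semitones).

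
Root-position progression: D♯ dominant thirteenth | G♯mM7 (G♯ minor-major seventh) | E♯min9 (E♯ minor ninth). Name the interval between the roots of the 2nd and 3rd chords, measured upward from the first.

major sixth

The roots are G♯ and E♯.
From G♯ to E♯ is 9 semitones, exactly the major sixth.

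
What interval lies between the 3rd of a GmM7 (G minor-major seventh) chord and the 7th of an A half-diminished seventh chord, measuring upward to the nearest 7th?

GmM7 (G minor-major seventh) has B♭ as its 3rd, and A half-diminished seventh has G as its 7th.
Counting 6 letters and 9 half steps from B♭ gives a major sixth.

major sixth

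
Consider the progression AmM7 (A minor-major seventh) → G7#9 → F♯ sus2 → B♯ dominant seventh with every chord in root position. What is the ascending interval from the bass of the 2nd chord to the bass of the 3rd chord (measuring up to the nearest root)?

major 7th

The roots are G and F♯.
G up to F♯ spans 7 letter names and 11 semitones — a major seventh.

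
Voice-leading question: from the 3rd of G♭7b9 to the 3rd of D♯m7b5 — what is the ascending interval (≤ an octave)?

The 3rd of G♭7b9 is B♭; the 3rd of D♯m7b5 is F♯.
From B♭ to F♯: 8 semitones over a fifth = augmented.

augmented 5th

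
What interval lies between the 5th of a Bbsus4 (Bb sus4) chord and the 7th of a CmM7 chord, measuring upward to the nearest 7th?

Bbsus4 (Bb sus4) has F as its 5th, and CmM7 has B as its 7th.
F up to B is 6 semitones, a half step wider than a perfect fourth, so the interval is augmented.

augmented fourth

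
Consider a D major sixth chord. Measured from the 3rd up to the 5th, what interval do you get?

minor 3rd

D major sixth is spelled D, F#, A, B.
That puts F# below A.
F# up to A is 3 semitones, a half step narrower than a major third, so the interval is minor.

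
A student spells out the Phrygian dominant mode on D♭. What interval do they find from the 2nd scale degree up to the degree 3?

D♭ phrygian dominant: D♭ E𝄫 F G♭ A♭ B𝄫 C♭.
2nd scale degree = E𝄫; 3rd scale degree = F.
E𝄫 up to F is 3 semitones, a half step wider than a major second, so the interval is augmented.

A2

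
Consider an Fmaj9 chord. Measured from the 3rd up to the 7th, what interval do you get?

F major ninth is spelled F–A–C–E–G.
That puts A below E.
Counting 5 letters and 7 half steps from A gives a perfect fifth.

P5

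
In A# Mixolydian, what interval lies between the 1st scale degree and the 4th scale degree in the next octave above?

The scale runs A# B# C## D# E# F## G#.
So we need the interval from A# up to D#.
A# up to D# spans 11 letter names and 17 semitones — a perfect eleventh.

perfect eleventh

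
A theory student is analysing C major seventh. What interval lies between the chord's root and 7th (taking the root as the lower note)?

M7

C major seventh: C-E-G-B.
That puts C below B.
C up to B spans 7 letter names and 11 semitones — a major seventh.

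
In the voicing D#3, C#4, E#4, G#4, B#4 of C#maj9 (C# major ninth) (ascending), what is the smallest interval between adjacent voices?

minor 3rd

Adjacent intervals: D#3→C#4 = minor seventh; C#4→E#4 = major third; E#4→G#4 = minor third; G#4→B#4 = major third.
The smallest is E#4 to G#4, a minor third (3 semitones).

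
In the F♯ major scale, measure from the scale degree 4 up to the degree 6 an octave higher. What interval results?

major tenth

F♯ major: F♯ G♯ A♯ B C♯ D♯ E♯.
That puts B below D♯.
B up to D♯ spans 10 letter names and 16 semitones — a major tenth.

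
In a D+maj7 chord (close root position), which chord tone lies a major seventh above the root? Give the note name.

D augmented major seventh: D, F♯, A♯, C♯.
The root is D. A major seventh above D is C♯.
C♯ is the chord's 7th.

C#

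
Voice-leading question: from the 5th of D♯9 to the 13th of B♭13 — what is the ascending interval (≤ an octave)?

diminished seventh

D♯9 has A♯ as its 5th, and B♭13 has G as its 13th.
7 letter names make it a seventh; at 9 semitones (a whole step narrower than major) the quality is diminished.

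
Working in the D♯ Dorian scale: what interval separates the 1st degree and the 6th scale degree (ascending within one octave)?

Spelling the D♯ Dorian scale: D♯ E♯ F♯ G♯ A♯ B♯ C♯.
1st degree = D♯; 6th degree = B♯.
From D♯ to B♯ is 9 semitones, exactly the major sixth.

major sixth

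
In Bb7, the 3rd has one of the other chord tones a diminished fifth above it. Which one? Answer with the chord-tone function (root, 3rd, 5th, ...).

7th

Spelling the chord: Bb, D, F, Ab.
The 3rd is D. A diminished fifth above D is Ab.
Ab is the chord's 7th.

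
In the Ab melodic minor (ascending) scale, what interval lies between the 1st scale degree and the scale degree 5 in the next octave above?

Ab melodic minor: Ab Bb Cb Db Eb F G.
1st scale degree = Ab; 5th degree (up an octave) = Eb.
Ab up to Eb spans 12 letter names and 19 semitones — a perfect twelfth.

perfect twelfth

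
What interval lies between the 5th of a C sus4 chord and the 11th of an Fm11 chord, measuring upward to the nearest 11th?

minor third

C sus4 has G as its 5th, and Fm11 has Bb as its 11th.
G up to Bb is 3 semitones, a half step narrower than a major third, so the interval is minor.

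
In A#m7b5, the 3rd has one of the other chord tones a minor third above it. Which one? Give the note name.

E

Spelling the chord: A#, C#, E, G#.
The 3rd is C#. A minor third above C# is E.
E is the chord's 5th.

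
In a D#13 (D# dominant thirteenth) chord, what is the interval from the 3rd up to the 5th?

minor third

Spelling the chord: D#, F##, A#, C#, E#, B#.
The 3rd is F## and the 5th is A#.
From F## to A#: 3 semitones over a third = minor.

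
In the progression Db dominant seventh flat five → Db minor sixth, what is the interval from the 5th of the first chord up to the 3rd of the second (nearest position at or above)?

major 6th

Db dominant seventh flat five has Abb as its 5th, and Db minor sixth has Fb as its 3rd.
Counting 6 letters and 9 half steps from Abb gives a major sixth.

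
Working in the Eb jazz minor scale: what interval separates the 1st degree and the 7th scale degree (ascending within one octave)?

major 7th

The scale runs Eb F Gb Ab Bb C D.
That puts Eb below D.
Counting 7 letters and 11 half steps from Eb gives a major seventh.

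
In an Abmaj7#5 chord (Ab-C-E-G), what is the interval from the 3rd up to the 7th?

P5

That puts C below G.
C up to G spans 5 letter names and 7 semitones — a perfect fifth.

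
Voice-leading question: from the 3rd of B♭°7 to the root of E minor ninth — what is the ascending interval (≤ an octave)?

augmented second

The 3rd of B♭°7 is D♭; the root of E minor ninth is E.
D♭ up to E is 3 semitones, a half step wider than a major second, so the interval is augmented.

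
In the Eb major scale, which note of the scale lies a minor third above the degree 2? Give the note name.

Ab

The scale is Eb F G Ab Bb C D.
The degree 2 is F; a minor third above that is Ab — scale degree 4.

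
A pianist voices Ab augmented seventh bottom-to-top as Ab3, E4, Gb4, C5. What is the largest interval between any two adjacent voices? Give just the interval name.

augmented fifth

Adjacent intervals: Ab3→E4 = augmented fifth; E4→Gb4 = diminished third; Gb4→C5 = augmented fourth.
The largest is Ab3 to E4, an augmented fifth (8 semitones).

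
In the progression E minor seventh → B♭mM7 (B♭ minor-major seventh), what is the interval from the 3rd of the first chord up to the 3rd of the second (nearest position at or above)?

diminished fifth

The 3rd of E minor seventh is G; the 3rd of B♭mM7 (B♭ minor-major seventh) is D♭.
G up to D♭ is 6 semitones, a half step narrower than a perfect fifth, so the interval is diminished.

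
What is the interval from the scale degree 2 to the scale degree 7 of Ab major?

major sixth

The scale runs Ab Bb C Db Eb F G.
Scale degree 2 = Bb; 7th degree = G.
Bb up to G spans 6 letter names and 9 semitones — a major sixth.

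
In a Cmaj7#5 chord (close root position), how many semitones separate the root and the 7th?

The chord tones of C+maj7 (C augmented major seventh) are C, E, G#, B.
C to B is a major seventh: 11 semitones.

11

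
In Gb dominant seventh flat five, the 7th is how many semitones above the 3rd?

6

Spelling the chord: Gb Bb Dbb Fb.
Bb to Fb is a diminished fifth: 6 semitones.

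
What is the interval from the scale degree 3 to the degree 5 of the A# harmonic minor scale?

A# harmonic minor: A# B# C# D# E# F# G##.
Scale degree 3 = C#; scale degree 5 = E#.
C# up to E# spans 3 letter names and 4 semitones — a major third.

major 3rd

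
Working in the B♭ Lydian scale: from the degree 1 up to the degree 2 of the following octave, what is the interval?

B♭ lydian: B♭ C D E F G A.
The degree 1 is B♭ and the scale degree 2 (up an octave) is C.
From B♭ to C is 14 semitones, exactly the major ninth.

M9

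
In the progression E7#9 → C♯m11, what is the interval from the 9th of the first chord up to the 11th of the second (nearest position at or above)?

E7#9 has F𝄪 as its 9th, and C♯m11 has F♯ as its 11th.
8 letter names make it an octave; at 11 semitones (a half step narrower than perfect) the quality is diminished.

diminished octave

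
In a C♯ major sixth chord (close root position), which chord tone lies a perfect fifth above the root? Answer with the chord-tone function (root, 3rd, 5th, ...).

5th

C♯ major sixth is spelled C♯-E♯-G♯-A♯.
The root is C♯. A perfect fifth above C♯ is G♯.
G♯ is the chord's 5th.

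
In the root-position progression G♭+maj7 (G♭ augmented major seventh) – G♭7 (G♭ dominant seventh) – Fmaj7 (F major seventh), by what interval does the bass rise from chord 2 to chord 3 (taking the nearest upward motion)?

M7

The roots are G♭ and F.
From G♭ to F is 11 semitones, exactly the major seventh.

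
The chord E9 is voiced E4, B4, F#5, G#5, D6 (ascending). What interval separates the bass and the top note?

minor fourteenth

The outer voices are E4 and D6.
14 letter names make it a fourteenth; at 22 semitones (a half step narrower than major) the quality is minor.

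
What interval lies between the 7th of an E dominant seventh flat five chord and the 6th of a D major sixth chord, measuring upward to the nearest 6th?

major 6th

The 7th of E dominant seventh flat five is D; the 6th of D major sixth is B.
D up to B spans 6 letter names and 9 semitones — a major sixth.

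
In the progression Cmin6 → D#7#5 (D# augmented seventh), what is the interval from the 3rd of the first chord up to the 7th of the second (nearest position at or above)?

augmented 6th

Cmin6 has Eb as its 3rd, and D#7#5 (D# augmented seventh) has C# as its 7th.
6 letter names make it a sixth; at 10 semitones (a half step wider than major) the quality is augmented.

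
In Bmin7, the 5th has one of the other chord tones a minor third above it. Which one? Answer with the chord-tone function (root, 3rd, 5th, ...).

B-7 (B minor seventh): B–D–F#–A.
The 5th is F#. A minor third above F# is A.
A is the chord's 7th.

7th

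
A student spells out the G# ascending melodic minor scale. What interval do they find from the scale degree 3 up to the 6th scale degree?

G# melodic minor: G# A# B C# D# E# F##.
That puts B below E#.
4 letter names make it a fourth; at 6 semitones (a half step wider than perfect) the quality is augmented.

augmented fourth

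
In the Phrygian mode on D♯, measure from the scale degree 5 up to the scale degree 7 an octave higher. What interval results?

D♯ phrygian: D♯ E F♯ G♯ A♯ B C♯.
The scale degree 5 is A♯ and the degree 7 (up an octave) is C♯.
A♯ up to C♯ is 15 semitones, a half step narrower than a major tenth, so the interval is minor.

m10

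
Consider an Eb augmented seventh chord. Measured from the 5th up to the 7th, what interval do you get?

Spelling the chord: Eb, G, B, Db.
The 5th is B and the 7th is Db.
From B to Db: 2 semitones over a third = diminished.

diminished 3rd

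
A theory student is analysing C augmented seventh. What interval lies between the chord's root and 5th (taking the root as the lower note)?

A5

C7#5 is spelled C–E–G♯–B♭.
So we need the interval from C up to G♯.
5 letter names make it a fifth; at 8 semitones (a half step wider than perfect) the quality is augmented.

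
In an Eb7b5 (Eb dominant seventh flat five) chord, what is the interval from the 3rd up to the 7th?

diminished fifth

Spelling the chord: Eb-G-Bbb-Db.
The 3rd is G and the 7th is Db.
5 letter names make it a fifth; at 6 semitones (a half step narrower than perfect) the quality is diminished.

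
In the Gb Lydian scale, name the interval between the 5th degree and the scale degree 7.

The scale runs Gb Ab Bb C Db Eb F.
5th degree = Db; 7th scale degree = F.
From Db to F is 4 semitones, exactly the major third.

major third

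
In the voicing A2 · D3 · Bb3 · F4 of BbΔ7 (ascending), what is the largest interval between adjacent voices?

minor sixth

Adjacent intervals: A2→D3 = perfect fourth; D3→Bb3 = minor sixth; Bb3→F4 = perfect fifth.
The largest is D3 to Bb3, a minor sixth (8 semitones).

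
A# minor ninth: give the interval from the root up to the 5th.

P5

A#min9 is spelled A#-C#-E#-G#-B#.
Root = A#; 5th = E#.
Counting 5 letters and 7 half steps from A# gives a perfect fifth.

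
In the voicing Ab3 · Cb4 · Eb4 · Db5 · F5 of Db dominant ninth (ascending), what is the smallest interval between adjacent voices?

minor third

Adjacent intervals: Ab3→Cb4 = minor third; Cb4→Eb4 = major third; Eb4→Db5 = minor seventh; Db5→F5 = major third.
The smallest is Ab3 to Cb4, a minor third (3 semitones).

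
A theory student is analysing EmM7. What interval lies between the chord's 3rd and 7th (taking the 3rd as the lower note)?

The chord tones of EmM7 are E G B D#.
That puts G below D#.
G up to D# is 8 semitones, a half step wider than a perfect fifth, so the interval is augmented.

augmented fifth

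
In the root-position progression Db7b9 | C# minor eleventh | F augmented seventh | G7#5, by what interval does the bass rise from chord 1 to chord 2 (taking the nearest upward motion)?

The roots are Db and C#.
7 letter names make it a seventh; at 12 semitones (a half step wider than major) the quality is augmented.

A7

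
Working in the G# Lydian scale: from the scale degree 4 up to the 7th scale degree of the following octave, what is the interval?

perfect 11th

Spelling the G# Lydian scale: G# A# B# C## D# E# F##.
Scale degree 4 = C##; scale degree 7 (up an octave) = F##.
From C## to F## is 17 semitones, exactly the perfect eleventh.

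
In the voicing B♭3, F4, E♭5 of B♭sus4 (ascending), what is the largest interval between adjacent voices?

m7

Adjacent intervals: B♭3→F4 = perfect fifth; F4→E♭5 = minor seventh.
The largest is F4 to E♭5, a minor seventh (10 semitones).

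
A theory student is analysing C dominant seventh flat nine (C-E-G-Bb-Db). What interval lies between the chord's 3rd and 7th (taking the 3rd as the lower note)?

That puts E below Bb.
5 letter names make it a fifth; at 6 semitones (a half step narrower than perfect) the quality is diminished.
This 3–7 tritone is the characteristic tension at the heart of the dominant sound.

diminished fifth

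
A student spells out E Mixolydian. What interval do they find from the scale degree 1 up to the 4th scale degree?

The scale runs E F# G# A B C# D.
The scale degree 1 is E and the 4th degree is A.
From E to A is 5 semitones, exactly the perfect fourth.

perfect fourth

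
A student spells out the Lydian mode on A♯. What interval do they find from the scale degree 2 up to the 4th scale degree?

Spelling the Lydian mode on A♯: A♯ B♯ C𝄪 D𝄪 E♯ F𝄪 G𝄪.
So we need the interval from B♯ up to D𝄪.
Counting 3 letters and 4 half steps from B♯ gives a major third.

major third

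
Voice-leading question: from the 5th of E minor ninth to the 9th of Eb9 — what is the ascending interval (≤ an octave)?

d5

The 5th of E minor ninth is B; the 9th of Eb9 is F.
From B to F: 6 semitones over a fifth = diminished.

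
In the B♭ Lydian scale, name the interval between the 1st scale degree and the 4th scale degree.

The scale runs B♭ C D E F G A.
1st scale degree = B♭; degree 4 = E.
B♭ up to E is 6 semitones, a half step wider than a perfect fourth, so the interval is augmented.

augmented 4th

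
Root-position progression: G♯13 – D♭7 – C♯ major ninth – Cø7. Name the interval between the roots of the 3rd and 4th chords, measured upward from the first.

diminished octave

The roots are C♯ and C.
From C♯ to C: 11 semitones over an octave = diminished.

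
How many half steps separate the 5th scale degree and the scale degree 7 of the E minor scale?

The scale is E F# G A B C D.
B up to D is a minor third — 3 semitones.

3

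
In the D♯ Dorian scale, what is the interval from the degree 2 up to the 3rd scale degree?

minor second

The scale runs D♯ E♯ F♯ G♯ A♯ B♯ C♯.
Degree 2 = E♯; 3rd scale degree = F♯.
E♯ up to F♯ is 1 semitone, a half step narrower than a major second, so the interval is minor.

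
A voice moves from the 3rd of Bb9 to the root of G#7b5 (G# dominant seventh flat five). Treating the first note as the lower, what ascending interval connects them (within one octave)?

The 3rd of Bb9 is D; the root of G#7b5 (G# dominant seventh flat five) is G#.
D up to G# is 6 semitones, a half step wider than a perfect fourth, so the interval is augmented.

augmented 4th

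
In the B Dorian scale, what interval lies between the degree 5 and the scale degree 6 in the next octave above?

Spelling the B Dorian scale: B C# D E F# G# A.
The degree 5 is F# and the 6th scale degree (up an octave) is G#.
Counting 9 letters and 14 half steps from F# gives a major ninth.

major ninth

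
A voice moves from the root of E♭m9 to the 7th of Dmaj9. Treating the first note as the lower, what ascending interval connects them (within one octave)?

A6

E♭m9 has E♭ as its root, and Dmaj9 has C♯ as its 7th.
From E♭ to C♯: 10 semitones over a sixth = augmented.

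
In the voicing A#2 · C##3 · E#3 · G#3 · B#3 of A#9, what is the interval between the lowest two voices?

Those voices are A#2 and C##3.
A# up to C## spans 3 letter names and 4 semitones — a major third.

major third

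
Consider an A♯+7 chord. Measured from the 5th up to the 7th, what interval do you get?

A♯aug7 (A♯ augmented seventh) is spelled A♯, C𝄪, E𝄪, G♯.
That puts E𝄪 below G♯.
E𝄪 up to G♯ is 2 semitones, a whole step narrower than a major third, so the interval is diminished.

diminished third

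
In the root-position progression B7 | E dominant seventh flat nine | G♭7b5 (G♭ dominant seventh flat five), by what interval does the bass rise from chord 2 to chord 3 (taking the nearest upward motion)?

The roots are E and G♭.
3 letter names make it a third; at 2 semitones (a whole step narrower than major) the quality is diminished.

d3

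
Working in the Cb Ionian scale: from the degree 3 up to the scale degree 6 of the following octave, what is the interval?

The scale runs Cb Db Eb Fb Gb Ab Bb.
So we need the interval from Eb up to Ab.
Counting 11 letters and 17 half steps from Eb gives a perfect eleventh.

perfect 11th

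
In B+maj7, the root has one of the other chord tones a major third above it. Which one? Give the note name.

Bmaj7#5 is spelled B–D#–F##–A#.
The root is B. A major third above B is D#.
D# is the chord's 3rd.

D#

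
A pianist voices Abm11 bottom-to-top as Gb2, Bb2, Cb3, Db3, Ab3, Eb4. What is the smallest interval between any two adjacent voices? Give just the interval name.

Adjacent intervals: Gb2→Bb2 = major third; Bb2→Cb3 = minor second; Cb3→Db3 = major second; Db3→Ab3 = perfect fifth; Ab3→Eb4 = perfect fifth.
The smallest is Bb2 to Cb3, a minor second (1 semitone).

minor second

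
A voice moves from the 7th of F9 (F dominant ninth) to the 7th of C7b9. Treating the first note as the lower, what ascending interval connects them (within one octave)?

perfect fifth

F9 (F dominant ninth) has Eb as its 7th, and C7b9 has Bb as its 7th.
Eb up to Bb spans 5 letter names and 7 semitones — a perfect fifth.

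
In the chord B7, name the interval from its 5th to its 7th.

The chord tones of B7 (B dominant seventh) are B D♯ F♯ A.
The 5th is F♯ and the 7th is A.
From F♯ to A: 3 semitones over a third = minor.

m3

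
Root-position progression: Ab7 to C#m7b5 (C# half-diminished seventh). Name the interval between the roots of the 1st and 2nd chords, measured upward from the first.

The roots are Ab and C#.
3 letter names make it a third; at 5 semitones (a half step wider than major) the quality is augmented.

A3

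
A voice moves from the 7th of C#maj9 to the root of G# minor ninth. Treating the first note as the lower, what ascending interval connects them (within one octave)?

minor 6th

C#maj9 has B# as its 7th, and G# minor ninth has G# as its root.
B# up to G# is 8 semitones, a half step narrower than a major sixth, so the interval is minor.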